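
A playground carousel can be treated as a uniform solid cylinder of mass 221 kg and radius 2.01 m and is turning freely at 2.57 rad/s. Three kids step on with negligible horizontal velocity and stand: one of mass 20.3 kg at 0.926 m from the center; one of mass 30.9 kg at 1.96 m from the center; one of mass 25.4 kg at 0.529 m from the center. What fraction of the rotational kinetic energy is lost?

fraction ≈ 0.243

No external torque acts about the center; L_before = L_after.
I_p = ½(221)(2.01)² = 446.4 kg·m².
Added inertia Σmr² = (20.3)(0.926)² + (30.9)(1.96)² + (25.4)(0.529)² = 143.2 kg·m²; I_f = 446.4 + 143.2 = 589.7 kg·m².
ω_f = I_p ω_i / I_f = (446.4)(2.57) / 589.7 = 1.946 rad/s.
KE_i = ½(446.4)(2.570 rad/s)² = 1474 J; KE_f = ½(589.7)(1.946)² = 1116 J.
Fraction lost = 0.2429.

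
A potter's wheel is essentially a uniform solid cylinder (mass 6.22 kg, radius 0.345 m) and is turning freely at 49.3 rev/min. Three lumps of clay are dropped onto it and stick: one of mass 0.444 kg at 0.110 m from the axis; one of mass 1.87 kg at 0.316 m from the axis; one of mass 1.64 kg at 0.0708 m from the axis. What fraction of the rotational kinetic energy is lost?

fraction ≈ 0.351

The added mass arrives with no angular momentum about the axis, and any external torque about the axis is negligible, so the system's angular momentum is conserved.
I_p = ½(6.22)(0.345)² = 0.3702 kg·m².
Added inertia Σmr² = (0.444)(0.110)² + (1.87)(0.316)² + (1.64)(0.0708)² = 0.2003 kg·m²; I_f = 0.3702 + 0.2003 = 0.5705 kg·m².
ω_f = I_p ω_i / I_f = (0.3702)(49.3) / 0.5705 = 31.99 rpm.
KE_i = ½(0.3702)(5.163 rad/s)² = 4.933 J; KE_f = ½(0.5705)(3.350)² = 3.201 J.
Fraction lost = 0.3511.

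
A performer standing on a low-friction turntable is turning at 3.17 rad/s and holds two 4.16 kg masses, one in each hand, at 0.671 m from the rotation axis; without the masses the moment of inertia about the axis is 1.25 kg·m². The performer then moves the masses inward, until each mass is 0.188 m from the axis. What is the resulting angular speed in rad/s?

With no external torque about the axis, L is conserved: I₁ω₁ = I₂ω₂.
I₁ = 1.25 + 2(4.16)(0.671)² = 4.996 kg·m²; I₂ = 1.25 + 2(4.16)(0.188)² = 1.544 kg·m².
ω₂ = I₁ω₁ / I₂ = (4.996)(3.17 rad/s) / (1.544) = 10.26 rad/s.

ω₂ ≈ 10.3 rad/s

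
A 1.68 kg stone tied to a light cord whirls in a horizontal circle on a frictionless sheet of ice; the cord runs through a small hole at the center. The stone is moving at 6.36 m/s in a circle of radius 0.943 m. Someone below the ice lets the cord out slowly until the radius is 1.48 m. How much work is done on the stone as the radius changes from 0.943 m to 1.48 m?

The only horizontal force on the mass is along the cord (radial), so it exerts no torque about the hole and angular momentum m v r is conserved.
v₂ = v₁ r₁ / r₂ = (6.36)(0.943) / (1.48) = 4.052 m/s.
W = ΔKE = ½m(v₂² − v₁²) = -20.18 J.

W ≈ -20.2 J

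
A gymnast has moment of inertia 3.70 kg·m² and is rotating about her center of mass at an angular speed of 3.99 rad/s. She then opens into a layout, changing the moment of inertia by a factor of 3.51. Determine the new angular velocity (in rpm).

ω₂ ≈ 10.9 rpm

With no external torque about the axis, L is conserved: I₁ω₁ = I₂ω₂.
I₂ = 3.51 × 3.70 = 12.99 kg·m².
ω₂ = I₁ω₁ / I₂ = (3.700)(3.99 rad/s) / (12.99) = 1.137 rad/s = 10.86 rpm.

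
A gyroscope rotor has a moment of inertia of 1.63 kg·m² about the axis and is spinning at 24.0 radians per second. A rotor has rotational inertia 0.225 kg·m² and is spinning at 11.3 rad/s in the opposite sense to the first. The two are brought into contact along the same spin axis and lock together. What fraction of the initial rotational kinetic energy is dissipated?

The coupling torques are internal; angular momentum about the shared axis is conserved.
Taking A's sense as positive: L = (1.630)(24.0) − (0.2250)(11.3) = 36.58 kg·m²·rad/s.
Combined I = 1.630 + 0.2250 = 1.855 kg·m².
ω_f = L / I = 36.58 / 1.855 = 19.72 rad/s.
KE_i = ½ΣIω² = 483.8 J; KE_f = ½(1.855)(19.72)² = 360.6 J.
Fraction dissipated = (KE_i − KE_f)/KE_i = 0.2546.

fraction ≈ 0.255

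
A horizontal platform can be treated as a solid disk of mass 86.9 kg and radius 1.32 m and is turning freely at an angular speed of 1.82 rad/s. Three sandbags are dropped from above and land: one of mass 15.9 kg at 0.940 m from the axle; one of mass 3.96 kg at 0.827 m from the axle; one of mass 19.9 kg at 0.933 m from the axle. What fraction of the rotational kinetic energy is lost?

The added mass arrives with no angular momentum about the axle, and any external torque about the axle is negligible, so the system's angular momentum is conserved.
I_p = ½(86.9)(1.32)² = 75.71 kg·m².
Added inertia Σmr² = (15.9)(0.940)² + (3.96)(0.827)² + (19.9)(0.933)² = 34.08 kg·m²; I_f = 75.71 + 34.08 = 109.8 kg·m².
ω_f = I_p ω_i / I_f = (75.71)(1.82) / 109.8 = 1.255 rad/s.
KE_i = ½(75.71)(1.820 rad/s)² = 125.4 J; KE_f = ½(109.8)(1.255)² = 86.46 J.
Fraction lost = 0.3104.

fraction ≈ 0.310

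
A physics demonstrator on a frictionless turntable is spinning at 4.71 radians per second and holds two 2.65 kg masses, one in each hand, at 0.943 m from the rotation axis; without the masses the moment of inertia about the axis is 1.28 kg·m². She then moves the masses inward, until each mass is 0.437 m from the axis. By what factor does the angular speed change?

ω₂/ω₁ ≈ 2.61

No external torque acts about the spin axis, so angular momentum is conserved.
I₁ = 1.28 + 2(2.65)(0.943)² = 5.993 kg·m²; I₂ = 1.28 + 2(2.65)(0.437)² = 2.292 kg·m².
ω₂/ω₁ = I₁/I₂ = 5.993 / 2.292 = 2.615.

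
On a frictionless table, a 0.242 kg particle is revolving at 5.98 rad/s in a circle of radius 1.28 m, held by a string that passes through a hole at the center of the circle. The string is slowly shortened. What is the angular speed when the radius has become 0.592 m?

ω₂ ≈ 28.0 rad/s

No torque about the axis ⇒ m r₁² ω₁ = m r₂² ω₂.
ω₂ = ω₁ (r₁/r₂)² = (5.98)(1.28/0.592)² = 27.96 rad/s.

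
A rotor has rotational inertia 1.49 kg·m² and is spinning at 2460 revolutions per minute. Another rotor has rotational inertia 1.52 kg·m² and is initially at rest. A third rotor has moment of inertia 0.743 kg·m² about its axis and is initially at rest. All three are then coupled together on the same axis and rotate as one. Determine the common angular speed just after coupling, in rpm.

No external torque acts about the common axis, so total angular momentum is conserved.
Taking A's sense as positive: L = (1.490)(2460) = 3665 kg·m²·rpm.
Combined I = 1.490 + 1.520 + 0.7430 = 3.753 kg·m².
ω_f = L / I = 3665 / 3.753 = 976.7 rpm.

|ω_f| ≈ 977 rpm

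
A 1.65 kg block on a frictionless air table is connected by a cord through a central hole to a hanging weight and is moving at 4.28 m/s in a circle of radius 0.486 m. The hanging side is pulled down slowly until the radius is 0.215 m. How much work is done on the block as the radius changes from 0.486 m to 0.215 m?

Central (radial) force ⇒ zero torque about the center ⇒ m v r is constant.
v₂ = v₁ r₁ / r₂ = (4.28)(0.486) / (0.215) = 9.675 m/s.
W = ΔKE = ½m(v₂² − v₁²) = 62.11 J.

W ≈ 62.1 J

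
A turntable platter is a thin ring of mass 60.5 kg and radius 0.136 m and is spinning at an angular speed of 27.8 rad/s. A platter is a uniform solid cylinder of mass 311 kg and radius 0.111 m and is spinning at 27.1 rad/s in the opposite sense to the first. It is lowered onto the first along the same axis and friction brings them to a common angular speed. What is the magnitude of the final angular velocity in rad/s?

|ω_f| ≈ 6.86 rad/s

No external torque acts about the common axis, so total angular momentum is conserved.
Moments of inertia: I_A = (60.5)(0.136)² = 1.119 kg·m²; I_B = ½(311)(0.111)² = 1.916 kg·m².
Taking A's sense as positive: L = (1.119)(27.8) − (1.916)(27.1) = -20.81 kg·m²·rad/s.
Combined I = 1.119 + 1.916 = 3.035 kg·m².
ω_f = L / I = -20.81 / 3.035 = -6.858 rad/s.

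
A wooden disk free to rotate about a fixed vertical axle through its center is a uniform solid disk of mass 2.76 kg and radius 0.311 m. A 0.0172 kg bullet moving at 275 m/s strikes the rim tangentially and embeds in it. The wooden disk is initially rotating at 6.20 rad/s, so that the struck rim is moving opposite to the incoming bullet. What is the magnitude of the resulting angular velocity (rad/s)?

|ω_f| ≈ 4.76 rad/s

About the axle the impulsive forces during the collision are internal, so angular momentum about that axis is conserved.
I_p = ½(2.76)(0.311)² = 0.1335 kg·m². Taking the sense of the bullet's angular momentum as positive, L_{bullet} = m v R = (0.0172)(275)(0.311) = 1.471 kg·m²/s.
L_i = −I_p ω_p + m v R = −(0.1335)(6.20) + 1.471 = 0.6435 kg·m²/s.
After sticking, I_f = I_p + m R² = 0.1335 + (0.0172)(0.311)² = 0.1351 kg·m².
ω_f = L_i / I_f = 0.6435 / 0.1351 = 4.762 rad/s.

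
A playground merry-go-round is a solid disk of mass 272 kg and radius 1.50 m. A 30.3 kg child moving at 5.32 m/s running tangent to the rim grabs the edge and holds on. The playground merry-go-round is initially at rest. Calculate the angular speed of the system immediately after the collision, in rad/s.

|ω_f| ≈ 0.646 rad/s

About the axle the impulsive forces during the collision are internal, so angular momentum about that axis is conserved.
I_p = ½(272)(1.50)² = 306.0 kg·m². Taking the sense of the child's angular momentum as positive, L_{child} = m v R = (30.3)(5.32)(1.50) = 241.8 kg·m²/s.
L_i = 0 + 241.8 = 241.8 kg·m²/s.
After sticking, I_f = I_p + m R² = 306.0 + (30.3)(1.50)² = 374.2 kg·m².
ω_f = L_i / I_f = 241.8 / 374.2 = 0.6462 rad/s.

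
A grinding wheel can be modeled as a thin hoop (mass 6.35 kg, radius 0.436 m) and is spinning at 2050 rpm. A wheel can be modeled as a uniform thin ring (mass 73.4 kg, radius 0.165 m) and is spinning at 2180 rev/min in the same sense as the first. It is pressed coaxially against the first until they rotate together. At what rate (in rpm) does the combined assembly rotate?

|ω_f| ≈ 2130 rpm

No external torque acts about the common axis, so total angular momentum is conserved.
Moments of inertia: I_A = (6.35)(0.436)² = 1.207 kg·m²; I_B = (73.4)(0.165)² = 1.998 kg·m².
Taking A's sense as positive: L = (1.207)(2050) + (1.998)(2180) = 6831 kg·m²·rpm.
Combined I = 1.207 + 1.998 = 3.205 kg·m².
ω_f = L / I = 6831 / 3.205 = 2131 rpm.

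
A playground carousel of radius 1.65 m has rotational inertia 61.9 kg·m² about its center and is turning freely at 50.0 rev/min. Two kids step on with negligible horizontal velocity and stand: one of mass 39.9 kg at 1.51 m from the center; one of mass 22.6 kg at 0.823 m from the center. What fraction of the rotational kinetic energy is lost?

fraction ≈ 0.632

The added mass arrives with no angular momentum about the center, and any external torque about the center is negligible, so the system's angular momentum is conserved.
Added inertia Σmr² = (39.9)(1.51)² + (22.6)(0.823)² = 106.3 kg·m²; I_f = 61.90 + 106.3 = 168.2 kg·m².
ω_f = I_p ω_i / I_f = (61.90)(50.0) / 168.2 = 18.40 rpm.
KE_i = ½(61.90)(5.236 rad/s)² = 848.5 J; KE_f = ½(168.2)(1.927)² = 312.3 J.
Fraction lost = 0.6319.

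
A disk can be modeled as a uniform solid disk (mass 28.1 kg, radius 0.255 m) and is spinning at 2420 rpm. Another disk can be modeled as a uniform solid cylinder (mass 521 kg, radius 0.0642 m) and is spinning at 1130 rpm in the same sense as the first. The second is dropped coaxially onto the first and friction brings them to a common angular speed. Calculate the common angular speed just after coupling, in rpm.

|ω_f| ≈ 1720 rpm

No external torque acts about the common axis, so total angular momentum is conserved.
Moments of inertia: I_A = ½(28.1)(0.255)² = 0.9136 kg·m²; I_B = ½(521)(0.0642)² = 1.074 kg·m².
Taking A's sense as positive: L = (0.9136)(2420) + (1.074)(1130) = 3424 kg·m²·rpm.
Combined I = 0.9136 + 1.074 = 1.987 kg·m².
ω_f = L / I = 3424 / 1.987 = 1723 rpm.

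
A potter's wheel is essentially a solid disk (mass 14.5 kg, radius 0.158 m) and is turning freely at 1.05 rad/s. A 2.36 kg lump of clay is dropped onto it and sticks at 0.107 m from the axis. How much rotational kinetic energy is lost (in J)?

energy lost ≈ 0.0130 J

The added mass arrives with no angular momentum about the axis, and any external torque about the axis is negligible, so the system's angular momentum is conserved.
I_p = ½(14.5)(0.158)² = 0.1810 kg·m².
Added inertia Σmr² = (2.36)(0.107)² = 0.02702 kg·m²; I_f = 0.1810 + 0.02702 = 0.2080 kg·m².
ω_f = I_p ω_i / I_f = (0.1810)(1.05) / 0.2080 = 0.9136 rad/s.
KE_i = ½(0.1810)(1.050 rad/s)² = 0.09977 J; KE_f = ½(0.2080)(0.9136)² = 0.08681 J.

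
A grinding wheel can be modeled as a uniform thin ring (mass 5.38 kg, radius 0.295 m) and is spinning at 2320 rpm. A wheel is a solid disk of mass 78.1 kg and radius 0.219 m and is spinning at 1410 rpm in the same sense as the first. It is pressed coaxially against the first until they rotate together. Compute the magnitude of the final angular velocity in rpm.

The coupling torques are internal; angular momentum about the shared axis is conserved.
Moments of inertia: I_A = (5.38)(0.295)² = 0.4682 kg·m²; I_B = ½(78.1)(0.219)² = 1.873 kg·m².
Taking A's sense as positive: L = (0.4682)(2320) + (1.873)(1410) = 3727 kg·m²·rpm.
Combined I = 0.4682 + 1.873 = 2.341 kg·m².
ω_f = L / I = 3727 / 2.341 = 1592 rpm.

|ω_f| ≈ 1590 rpm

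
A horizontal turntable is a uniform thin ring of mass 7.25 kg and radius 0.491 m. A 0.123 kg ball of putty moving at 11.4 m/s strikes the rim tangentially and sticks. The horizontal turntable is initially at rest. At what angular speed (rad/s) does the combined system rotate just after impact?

The axle reaction passes through the axle and exerts no torque about it; angular momentum about the axle is conserved through the impact.
I_p = (7.25)(0.491)² = 1.748 kg·m². Taking the sense of the ball of putty's angular momentum as positive, L_{ball} = m v R = (0.123)(11.4)(0.491) = 0.6885 kg·m²/s.
L_i = 0 + 0.6885 = 0.6885 kg·m²/s.
After sticking, I_f = I_p + m R² = 1.748 + (0.123)(0.491)² = 1.777 kg·m².
ω_f = L_i / I_f = 0.6885 / 1.777 = 0.3873 rad/s.

|ω_f| ≈ 0.387 rad/s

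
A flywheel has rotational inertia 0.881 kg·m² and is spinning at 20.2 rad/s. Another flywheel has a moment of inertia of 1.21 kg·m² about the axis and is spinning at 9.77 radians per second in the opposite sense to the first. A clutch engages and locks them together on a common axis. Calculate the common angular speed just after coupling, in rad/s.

|ω_f| ≈ 2.86 rad/s

No external torque acts about the common axis, so total angular momentum is conserved.
Taking A's sense as positive: L = (0.8810)(20.2) − (1.210)(9.77) = 5.974 kg·m²·rad/s.
Combined I = 0.8810 + 1.210 = 2.091 kg·m².
ω_f = L / I = 5.974 / 2.091 = 2.857 rad/s.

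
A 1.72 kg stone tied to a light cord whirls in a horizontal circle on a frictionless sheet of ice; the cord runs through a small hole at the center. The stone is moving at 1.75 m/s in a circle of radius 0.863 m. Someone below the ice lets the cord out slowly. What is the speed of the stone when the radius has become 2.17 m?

v₂ ≈ 0.696 m/s

Central (radial) force ⇒ zero torque about the center ⇒ m v r is constant.
v₂ = v₁ r₁ / r₂ = (1.75)(0.863) / (2.17) = 0.6960 m/s.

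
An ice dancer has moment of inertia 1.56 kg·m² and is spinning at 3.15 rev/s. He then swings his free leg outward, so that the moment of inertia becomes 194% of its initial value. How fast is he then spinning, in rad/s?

ω₂ ≈ 10.2 rad/s

Angular momentum about the spin axis is conserved since the torque about it is zero.
I₂ = 1.94 × 1.56 = 3.026 kg·m².
ω₂ = I₁ω₁ / I₂ = (1.560)(3.15 rev/s) / (3.026) = 1.624 rev/s = 10.20 rad/s.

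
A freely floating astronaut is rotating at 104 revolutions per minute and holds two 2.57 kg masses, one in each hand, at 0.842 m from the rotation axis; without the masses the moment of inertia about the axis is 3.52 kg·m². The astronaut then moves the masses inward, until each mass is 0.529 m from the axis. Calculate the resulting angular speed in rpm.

ω₂ ≈ 150 rpm

Angular momentum about the spin axis is conserved since the torque about it is zero.
I₁ = 3.52 + 2(2.57)(0.842)² = 7.164 kg·m²; I₂ = 3.52 + 2(2.57)(0.529)² = 4.958 kg·m².
ω₂ = I₁ω₁ / I₂ = (7.164)(104 rpm) / (4.958) = 150.3 rpm.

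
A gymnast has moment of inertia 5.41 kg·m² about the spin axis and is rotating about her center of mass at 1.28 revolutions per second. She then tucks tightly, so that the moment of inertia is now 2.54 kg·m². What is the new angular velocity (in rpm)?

No external torque acts about the spin axis, so angular momentum is conserved.
ω₂ = I₁ω₁ / I₂ = (5.410)(1.28 rev/s) / (2.540) = 2.726 rev/s = 163.6 rpm.

ω₂ ≈ 164 rpm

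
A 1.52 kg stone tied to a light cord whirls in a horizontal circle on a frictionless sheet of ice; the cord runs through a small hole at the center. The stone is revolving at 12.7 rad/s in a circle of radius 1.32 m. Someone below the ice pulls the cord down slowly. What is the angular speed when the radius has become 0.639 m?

No torque about the axis ⇒ m r₁² ω₁ = m r₂² ω₂.
ω₂ = ω₁ (r₁/r₂)² = (12.7)(1.32/0.639)² = 54.19 rad/s.

ω₂ ≈ 54.2 rad/s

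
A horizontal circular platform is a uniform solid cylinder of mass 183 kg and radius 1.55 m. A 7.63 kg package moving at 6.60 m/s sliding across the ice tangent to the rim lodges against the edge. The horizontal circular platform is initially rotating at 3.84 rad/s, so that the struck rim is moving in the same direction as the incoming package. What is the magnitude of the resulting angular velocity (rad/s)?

|ω_f| ≈ 3.87 rad/s

About the central axle the impulsive forces during the collision are internal, so angular momentum about that axis is conserved.
I_p = ½(183)(1.55)² = 219.8 kg·m². Taking the sense of the package's angular momentum as positive, L_{package} = m v R = (7.63)(6.60)(1.55) = 78.05 kg·m²/s.
L_i = +I_p ω_p + m v R = +(219.8)(3.84) + 78.05 = 922.2 kg·m²/s.
After sticking, I_f = I_p + m R² = 219.8 + (7.63)(1.55)² = 238.2 kg·m².
ω_f = L_i / I_f = 922.2 / 238.2 = 3.872 rad/s.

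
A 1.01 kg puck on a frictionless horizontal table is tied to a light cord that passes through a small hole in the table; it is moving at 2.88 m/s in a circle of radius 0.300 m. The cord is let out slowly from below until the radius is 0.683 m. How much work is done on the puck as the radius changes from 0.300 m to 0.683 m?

W ≈ -3.38 J

Central (radial) force ⇒ zero torque about the center ⇒ m v r is constant.
v₂ = v₁ r₁ / r₂ = (2.88)(0.300) / (0.683) = 1.265 m/s.
W = ΔKE = ½m(v₂² − v₁²) = -3.381 J.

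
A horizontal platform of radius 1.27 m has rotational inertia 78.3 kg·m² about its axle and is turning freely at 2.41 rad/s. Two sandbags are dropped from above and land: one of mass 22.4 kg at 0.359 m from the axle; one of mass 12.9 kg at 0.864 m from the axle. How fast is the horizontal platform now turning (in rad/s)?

The added mass arrives with no angular momentum about the axle, and any external torque about the axle is negligible, so the system's angular momentum is conserved.
Added inertia Σmr² = (22.4)(0.359)² + (12.9)(0.864)² = 12.52 kg·m²; I_f = 78.30 + 12.52 = 90.82 kg·m².
ω_f = I_p ω_i / I_f = (78.30)(2.41) / 90.82 = 2.078 rad/s.

ω_f ≈ 2.08 rad/s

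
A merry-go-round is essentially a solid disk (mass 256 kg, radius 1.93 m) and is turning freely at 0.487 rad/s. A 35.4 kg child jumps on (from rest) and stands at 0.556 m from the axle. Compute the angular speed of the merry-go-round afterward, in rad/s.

ω_f ≈ 0.476 rad/s

The added mass arrives with no angular momentum about the axle, and any external torque about the axle is negligible, so the system's angular momentum is conserved.
I_p = ½(256)(1.93)² = 476.8 kg·m².
Added inertia Σmr² = (35.4)(0.556)² = 10.94 kg·m²; I_f = 476.8 + 10.94 = 487.7 kg·m².
ω_f = I_p ω_i / I_f = (476.8)(0.487) / 487.7 = 0.4761 rad/s.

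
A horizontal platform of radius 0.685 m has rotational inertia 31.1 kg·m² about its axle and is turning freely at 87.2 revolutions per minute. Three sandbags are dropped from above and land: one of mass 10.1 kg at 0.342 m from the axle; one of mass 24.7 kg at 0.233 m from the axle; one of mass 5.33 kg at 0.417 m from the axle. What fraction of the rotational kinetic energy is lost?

The added mass arrives with no angular momentum about the axle, and any external torque about the axle is negligible, so the system's angular momentum is conserved.
Added inertia Σmr² = (10.1)(0.342)² + (24.7)(0.233)² + (5.33)(0.417)² = 3.449 kg·m²; I_f = 31.10 + 3.449 = 34.55 kg·m².
ω_f = I_p ω_i / I_f = (31.10)(87.2) / 34.55 = 78.49 rpm.
KE_i = ½(31.10)(9.132 rad/s)² = 1297 J; KE_f = ½(34.55)(8.220)² = 1167 J.
Fraction lost = 0.09983.

fraction ≈ 0.0998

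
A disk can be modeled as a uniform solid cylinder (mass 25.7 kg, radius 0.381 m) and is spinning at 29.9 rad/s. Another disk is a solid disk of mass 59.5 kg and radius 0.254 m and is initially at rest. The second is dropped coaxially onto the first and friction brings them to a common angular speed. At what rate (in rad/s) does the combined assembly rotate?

No external torque acts about the common axis, so total angular momentum is conserved.
Moments of inertia: I_A = ½(25.7)(0.381)² = 1.865 kg·m²; I_B = ½(59.5)(0.254)² = 1.919 kg·m².
Taking A's sense as positive: L = (1.865)(29.9) = 55.77 kg·m²·rad/s.
Combined I = 1.865 + 1.919 = 3.785 kg·m².
ω_f = L / I = 55.77 / 3.785 = 14.74 rad/s.

|ω_f| ≈ 14.7 rad/s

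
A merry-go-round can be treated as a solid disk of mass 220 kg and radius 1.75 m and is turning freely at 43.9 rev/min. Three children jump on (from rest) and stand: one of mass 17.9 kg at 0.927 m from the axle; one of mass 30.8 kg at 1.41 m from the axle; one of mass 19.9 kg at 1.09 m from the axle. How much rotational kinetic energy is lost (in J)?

energy lost ≈ 816 J

No external torque acts about the axle; L_before = L_after.
I_p = ½(220)(1.75)² = 336.9 kg·m².
Added inertia Σmr² = (17.9)(0.927)² + (30.8)(1.41)² + (19.9)(1.09)² = 100.3 kg·m²; I_f = 336.9 + 100.3 = 437.1 kg·m².
ω_f = I_p ω_i / I_f = (336.9)(43.9) / 437.1 = 33.83 rpm.
KE_i = ½(336.9)(4.597 rad/s)² = 3560 J; KE_f = ½(437.1)(3.543)² = 2743 J.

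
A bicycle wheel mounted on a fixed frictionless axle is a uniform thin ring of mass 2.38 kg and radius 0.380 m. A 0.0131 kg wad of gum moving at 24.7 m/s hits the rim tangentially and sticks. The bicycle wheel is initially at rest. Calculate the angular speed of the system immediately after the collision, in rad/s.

|ω_f| ≈ 0.356 rad/s

About the axle the impulsive forces during the collision are internal, so angular momentum about that axis is conserved.
I_p = (2.38)(0.380)² = 0.3437 kg·m². Taking the sense of the wad of gum's angular momentum as positive, L_{wad} = m v R = (0.0131)(24.7)(0.380) = 0.1230 kg·m²/s.
L_i = 0 + 0.1230 = 0.1230 kg·m²/s.
After sticking, I_f = I_p + m R² = 0.3437 + (0.0131)(0.380)² = 0.3456 kg·m².
ω_f = L_i / I_f = 0.1230 / 0.3456 = 0.3558 rad/s.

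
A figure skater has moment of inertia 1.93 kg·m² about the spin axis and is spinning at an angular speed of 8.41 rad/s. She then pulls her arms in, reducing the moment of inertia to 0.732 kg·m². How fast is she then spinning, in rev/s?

Angular momentum about the spin axis is conserved since the torque about it is zero.
ω₂ = I₁ω₁ / I₂ = (1.930)(8.41 rad/s) / (0.7320) = 22.17 rad/s = 3.529 rev/s.

ω₂ ≈ 3.53 rev/s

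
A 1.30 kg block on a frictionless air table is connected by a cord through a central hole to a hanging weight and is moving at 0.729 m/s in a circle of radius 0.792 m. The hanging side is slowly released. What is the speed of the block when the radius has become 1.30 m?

v₂ ≈ 0.444 m/s

The only horizontal force on the mass is along the cord (radial), so it exerts no torque about the hole and angular momentum m v r is conserved.
v₂ = v₁ r₁ / r₂ = (0.729)(0.792) / (1.30) = 0.4441 m/s.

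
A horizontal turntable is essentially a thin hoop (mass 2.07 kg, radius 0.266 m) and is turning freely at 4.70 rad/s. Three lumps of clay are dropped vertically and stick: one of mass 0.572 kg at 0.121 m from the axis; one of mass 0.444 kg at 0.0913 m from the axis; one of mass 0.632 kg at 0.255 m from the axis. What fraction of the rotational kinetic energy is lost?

fraction ≈ 0.266

No external torque acts about the axis; L_before = L_after.
I_p = (2.07)(0.266)² = 0.1465 kg·m².
Added inertia Σmr² = (0.572)(0.121)² + (0.444)(0.0913)² + (0.632)(0.255)² = 0.05317 kg·m²; I_f = 0.1465 + 0.05317 = 0.1996 kg·m².
ω_f = I_p ω_i / I_f = (0.1465)(4.70) / 0.1996 = 3.448 rad/s.
KE_i = ½(0.1465)(4.700 rad/s)² = 1.618 J; KE_f = ½(0.1996)(3.448)² = 1.187 J.
Fraction lost = 0.2663.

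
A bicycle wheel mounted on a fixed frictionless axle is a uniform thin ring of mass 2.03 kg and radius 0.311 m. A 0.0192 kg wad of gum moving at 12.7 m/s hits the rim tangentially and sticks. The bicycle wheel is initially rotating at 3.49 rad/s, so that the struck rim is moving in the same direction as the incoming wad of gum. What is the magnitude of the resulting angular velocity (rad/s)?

|ω_f| ≈ 3.84 rad/s

The axle reaction passes through the axle and exerts no torque about it; angular momentum about the axle is conserved through the impact.
I_p = (2.03)(0.311)² = 0.1963 kg·m². Taking the sense of the wad of gum's angular momentum as positive, L_{wad} = m v R = (0.0192)(12.7)(0.311) = 0.07583 kg·m²/s.
L_i = +I_p ω_p + m v R = +(0.1963)(3.49) + 0.07583 = 0.7611 kg·m²/s.
After sticking, I_f = I_p + m R² = 0.1963 + (0.0192)(0.311)² = 0.1982 kg·m².
ω_f = L_i / I_f = 0.7611 / 0.1982 = 3.840 rad/s.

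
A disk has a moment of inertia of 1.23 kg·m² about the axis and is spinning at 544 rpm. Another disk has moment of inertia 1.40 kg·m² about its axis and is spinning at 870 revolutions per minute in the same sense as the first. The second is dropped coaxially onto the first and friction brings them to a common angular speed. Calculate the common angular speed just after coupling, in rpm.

The coupling torques are internal; angular momentum about the shared axis is conserved.
Taking A's sense as positive: L = (1.230)(544) + (1.400)(870) = 1887 kg·m²·rpm.
Combined I = 1.230 + 1.400 = 2.630 kg·m².
ω_f = L / I = 1887 / 2.630 = 717.5 rpm.

|ω_f| ≈ 718 rpm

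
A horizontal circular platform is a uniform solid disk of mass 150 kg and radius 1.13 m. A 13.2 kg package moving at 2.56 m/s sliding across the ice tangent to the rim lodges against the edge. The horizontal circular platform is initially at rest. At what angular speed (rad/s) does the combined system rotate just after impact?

About the central axle the impulsive forces during the collision are internal, so angular momentum about that axis is conserved.
I_p = ½(150)(1.13)² = 95.77 kg·m². Taking the sense of the package's angular momentum as positive, L_{package} = m v R = (13.2)(2.56)(1.13) = 38.18 kg·m²/s.
L_i = 0 + 38.18 = 38.18 kg·m²/s.
After sticking, I_f = I_p + m R² = 95.77 + (13.2)(1.13)² = 112.6 kg·m².
ω_f = L_i / I_f = 38.18 / 112.6 = 0.3391 rad/s.

|ω_f| ≈ 0.339 rad/s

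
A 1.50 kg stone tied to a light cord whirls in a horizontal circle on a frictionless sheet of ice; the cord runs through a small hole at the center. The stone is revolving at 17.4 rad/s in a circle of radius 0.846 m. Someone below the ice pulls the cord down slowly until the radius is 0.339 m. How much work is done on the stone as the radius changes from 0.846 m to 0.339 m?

The constraining force is radial, so m r² ω about the center is conserved.
ω₂ = ω₁ (r₁/r₂)² = (17.4)(0.846/0.339)² = 108.4 rad/s.
W = ΔKE = ½m(v₂² − v₁²) = 849.6 J.

W ≈ 850 J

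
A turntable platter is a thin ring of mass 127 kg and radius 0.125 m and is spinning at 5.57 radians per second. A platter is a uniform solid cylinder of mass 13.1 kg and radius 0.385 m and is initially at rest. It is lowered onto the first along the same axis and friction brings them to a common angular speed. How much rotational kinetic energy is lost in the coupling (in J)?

The coupling torques are internal; angular momentum about the shared axis is conserved.
Moments of inertia: I_A = (127)(0.125)² = 1.984 kg·m²; I_B = ½(13.1)(0.385)² = 0.9709 kg·m².
Taking A's sense as positive: L = (1.984)(5.57) = 11.05 kg·m²·rad/s.
Combined I = 1.984 + 0.9709 = 2.955 kg·m².
ω_f = L / I = 11.05 / 2.955 = 3.740 rad/s.
KE_i = ½ΣIω² = 30.78 J; KE_f = ½(2.955)(3.740)² = 20.67 J.

ΔKE lost ≈ 10.1 J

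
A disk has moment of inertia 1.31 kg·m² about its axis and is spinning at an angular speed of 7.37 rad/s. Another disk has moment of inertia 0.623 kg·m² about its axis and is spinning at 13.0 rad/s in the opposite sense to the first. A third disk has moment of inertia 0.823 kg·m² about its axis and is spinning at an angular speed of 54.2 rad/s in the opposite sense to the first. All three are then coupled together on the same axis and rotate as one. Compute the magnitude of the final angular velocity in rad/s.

|ω_f| ≈ 15.6 rad/s

No external torque acts about the common axis, so total angular momentum is conserved.
Taking A's sense as positive: L = (1.310)(7.37) − (0.6230)(13.0) − (0.8230)(54.2) = -43.05 kg·m²·rad/s.
Combined I = 1.310 + 0.6230 + 0.8230 = 2.756 kg·m².
ω_f = L / I = -43.05 / 2.756 = -15.62 rad/s.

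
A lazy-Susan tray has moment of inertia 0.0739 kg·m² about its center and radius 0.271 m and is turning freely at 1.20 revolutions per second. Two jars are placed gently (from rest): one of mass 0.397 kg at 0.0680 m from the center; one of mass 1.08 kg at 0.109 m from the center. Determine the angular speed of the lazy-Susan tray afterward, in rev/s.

ω_f ≈ 1.00 rev/s

No external torque acts about the center; L_before = L_after.
Added inertia Σmr² = (0.397)(0.0680)² + (1.08)(0.109)² = 0.01467 kg·m²; I_f = 0.07390 + 0.01467 = 0.08857 kg·m².
ω_f = I_p ω_i / I_f = (0.07390)(1.20) / 0.08857 = 1.001 rev/s.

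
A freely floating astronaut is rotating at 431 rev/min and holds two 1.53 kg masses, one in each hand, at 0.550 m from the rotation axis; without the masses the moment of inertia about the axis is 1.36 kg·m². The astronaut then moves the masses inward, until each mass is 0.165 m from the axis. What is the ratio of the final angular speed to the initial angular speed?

No external torque acts about the spin axis, so angular momentum is conserved.
I₁ = 1.36 + 2(1.53)(0.550)² = 2.286 kg·m²; I₂ = 1.36 + 2(1.53)(0.165)² = 1.443 kg·m².
ω₂/ω₁ = I₁/I₂ = 2.286 / 1.443 = 1.584.

ω₂/ω₁ ≈ 1.58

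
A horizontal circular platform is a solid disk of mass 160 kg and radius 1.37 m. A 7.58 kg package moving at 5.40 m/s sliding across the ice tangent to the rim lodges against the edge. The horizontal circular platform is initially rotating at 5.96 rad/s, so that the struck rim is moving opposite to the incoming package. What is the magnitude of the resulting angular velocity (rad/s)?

|ω_f| ≈ 5.10 rad/s

About the central axle the impulsive forces during the collision are internal, so angular momentum about that axis is conserved.
I_p = ½(160)(1.37)² = 150.2 kg·m². Taking the sense of the package's angular momentum as positive, L_{package} = m v R = (7.58)(5.40)(1.37) = 56.08 kg·m²/s.
L_i = −I_p ω_p + m v R = −(150.2)(5.96) + 56.08 = -838.8 kg·m²/s.
After sticking, I_f = I_p + m R² = 150.2 + (7.58)(1.37)² = 164.4 kg·m².
ω_f = L_i / I_f = -838.8 / 164.4 = -5.103 rad/s.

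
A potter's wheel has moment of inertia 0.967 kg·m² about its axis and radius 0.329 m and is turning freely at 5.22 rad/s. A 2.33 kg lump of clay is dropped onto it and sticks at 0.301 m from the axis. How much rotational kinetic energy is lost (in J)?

energy lost ≈ 2.36 J

No external torque acts about the axis; L_before = L_after.
Added inertia Σmr² = (2.33)(0.301)² = 0.2111 kg·m²; I_f = 0.9670 + 0.2111 = 1.178 kg·m².
ω_f = I_p ω_i / I_f = (0.9670)(5.22) / 1.178 = 4.285 rad/s.
KE_i = ½(0.9670)(5.220 rad/s)² = 13.17 J; KE_f = ½(1.178)(4.285)² = 10.81 J.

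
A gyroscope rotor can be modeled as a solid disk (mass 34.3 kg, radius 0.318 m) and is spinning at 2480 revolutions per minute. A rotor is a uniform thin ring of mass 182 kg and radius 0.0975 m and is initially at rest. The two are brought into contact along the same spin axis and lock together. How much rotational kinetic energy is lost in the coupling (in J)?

The coupling torques are internal; angular momentum about the shared axis is conserved.
Moments of inertia: I_A = ½(34.3)(0.318)² = 1.734 kg·m²; I_B = (182)(0.0975)² = 1.730 kg·m².
Taking A's sense as positive: L = (1.734)(2480) = 4301 kg·m²·rpm.
Combined I = 1.734 + 1.730 = 3.464 kg·m².
ω_f = L / I = 4301 / 3.464 = 1241 rpm.
KE_i = ½ΣIω² = 58490 J; KE_f = ½(3.464)(130.0)² = 29280 J.

ΔKE lost ≈ 29200 J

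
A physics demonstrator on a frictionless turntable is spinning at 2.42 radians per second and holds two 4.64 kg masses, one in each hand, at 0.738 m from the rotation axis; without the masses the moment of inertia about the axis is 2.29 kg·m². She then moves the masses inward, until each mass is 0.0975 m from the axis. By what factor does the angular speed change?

ω₂/ω₁ ≈ 3.09

No external torque acts about the spin axis, so angular momentum is conserved.
I₁ = 2.29 + 2(4.64)(0.738)² = 7.344 kg·m²; I₂ = 2.29 + 2(4.64)(0.0975)² = 2.378 kg·m².
ω₂/ω₁ = I₁/I₂ = 7.344 / 2.378 = 3.088.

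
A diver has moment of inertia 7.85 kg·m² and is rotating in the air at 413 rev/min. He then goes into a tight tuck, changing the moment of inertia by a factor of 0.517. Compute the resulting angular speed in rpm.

ω₂ ≈ 799 rpm

With no external torque about the axis, L is conserved: I₁ω₁ = I₂ω₂.
I₂ = 0.517 × 7.85 = 4.058 kg·m².
ω₂ = I₁ω₁ / I₂ = (7.850)(413 rpm) / (4.058) = 798.8 rpm.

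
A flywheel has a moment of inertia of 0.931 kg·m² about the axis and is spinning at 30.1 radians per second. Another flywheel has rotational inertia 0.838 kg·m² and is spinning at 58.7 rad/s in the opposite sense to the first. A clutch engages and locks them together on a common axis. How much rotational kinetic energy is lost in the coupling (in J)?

ΔKE lost ≈ 1740 J

No external torque acts about the common axis, so total angular momentum is conserved.
Taking A's sense as positive: L = (0.9310)(30.1) − (0.8380)(58.7) = -21.17 kg·m²·rad/s.
Combined I = 0.9310 + 0.8380 = 1.769 kg·m².
ω_f = L / I = -21.17 / 1.769 = -11.97 rad/s.
KE_i = ½ΣIω² = 1865 J; KE_f = ½(1.769)(11.97)² = 126.6 J.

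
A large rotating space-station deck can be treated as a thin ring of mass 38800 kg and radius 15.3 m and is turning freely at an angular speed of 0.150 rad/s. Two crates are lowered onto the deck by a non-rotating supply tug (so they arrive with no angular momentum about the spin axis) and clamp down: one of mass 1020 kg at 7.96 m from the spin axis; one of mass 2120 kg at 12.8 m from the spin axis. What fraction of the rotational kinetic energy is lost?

No external torque acts about the spin axis; L_before = L_after.
I_p = (38800)(15.3)² = 9.083e+06 kg·m².
Added inertia Σmr² = (1020)(7.96)² + (2120)(12.8)² = 4.120e+05 kg·m²; I_f = 9.083e+06 + 4.120e+05 = 9.495e+06 kg·m².
ω_f = I_p ω_i / I_f = (9.083e+06)(0.150) / 9.495e+06 = 0.1435 rad/s.
KE_i = ½(9.083e+06)(0.1500 rad/s)² = 1.022e+05 J; KE_f = ½(9.495e+06)(0.1435)² = 97750 J.
Fraction lost = 0.04339.

fraction ≈ 0.0434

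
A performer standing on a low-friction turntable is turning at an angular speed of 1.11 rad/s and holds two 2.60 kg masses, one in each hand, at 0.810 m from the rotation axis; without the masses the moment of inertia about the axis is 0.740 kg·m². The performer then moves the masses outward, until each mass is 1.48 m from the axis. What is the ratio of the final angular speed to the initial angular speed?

Angular momentum about the spin axis is conserved since the torque about it is zero.
I₁ = 0.740 + 2(2.60)(0.810)² = 4.152 kg·m²; I₂ = 0.740 + 2(2.60)(1.48)² = 12.13 kg·m².
ω₂/ω₁ = I₁/I₂ = 4.152 / 12.13 = 0.3423.

ω₂/ω₁ ≈ 0.342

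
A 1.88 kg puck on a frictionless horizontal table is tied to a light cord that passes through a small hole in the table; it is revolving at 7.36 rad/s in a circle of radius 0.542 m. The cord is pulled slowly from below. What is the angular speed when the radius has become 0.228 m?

ω₂ ≈ 41.6 rad/s

No torque about the axis ⇒ m r₁² ω₁ = m r₂² ω₂.
ω₂ = ω₁ (r₁/r₂)² = (7.36)(0.542/0.228)² = 41.59 rad/s.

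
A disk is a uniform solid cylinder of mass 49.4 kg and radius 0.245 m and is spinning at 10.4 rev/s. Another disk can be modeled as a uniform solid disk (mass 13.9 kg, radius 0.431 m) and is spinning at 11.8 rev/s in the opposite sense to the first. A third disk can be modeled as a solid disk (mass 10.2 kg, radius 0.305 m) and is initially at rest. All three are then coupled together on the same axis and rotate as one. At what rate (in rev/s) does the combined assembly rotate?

The coupling torques are internal; angular momentum about the shared axis is conserved.
Moments of inertia: I_A = ½(49.4)(0.245)² = 1.483 kg·m²; I_B = ½(13.9)(0.431)² = 1.291 kg·m²; I_C = ½(10.2)(0.305)² = 0.4744 kg·m².
Taking A's sense as positive: L = (1.483)(10.4) − (1.291)(11.8) = 0.1850 kg·m²·rev/s.
Combined I = 1.483 + 1.291 + 0.4744 = 3.248 kg·m².
ω_f = L / I = 0.1850 / 3.248 = 0.05695 rev/s.

|ω_f| ≈ 0.0569 rev/s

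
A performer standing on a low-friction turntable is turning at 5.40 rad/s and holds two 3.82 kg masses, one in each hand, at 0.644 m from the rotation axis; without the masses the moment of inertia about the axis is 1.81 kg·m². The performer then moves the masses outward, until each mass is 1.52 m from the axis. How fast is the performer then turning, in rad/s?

ω₂ ≈ 1.38 rad/s

No external torque acts about the spin axis, so angular momentum is conserved.
I₁ = 1.81 + 2(3.82)(0.644)² = 4.979 kg·m²; I₂ = 1.81 + 2(3.82)(1.52)² = 19.46 kg·m².
ω₂ = I₁ω₁ / I₂ = (4.979)(5.40 rad/s) / (19.46) = 1.381 rad/s.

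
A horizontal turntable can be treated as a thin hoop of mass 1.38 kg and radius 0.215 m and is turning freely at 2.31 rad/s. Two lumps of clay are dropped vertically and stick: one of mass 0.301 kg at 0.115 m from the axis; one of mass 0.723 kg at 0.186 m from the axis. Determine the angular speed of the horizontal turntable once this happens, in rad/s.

ω_f ≈ 1.59 rad/s

The added mass arrives with no angular momentum about the axis, and any external torque about the axis is negligible, so the system's angular momentum is conserved.
I_p = (1.38)(0.215)² = 0.06379 kg·m².
Added inertia Σmr² = (0.301)(0.115)² + (0.723)(0.186)² = 0.02899 kg·m²; I_f = 0.06379 + 0.02899 = 0.09278 kg·m².
ω_f = I_p ω_i / I_f = (0.06379)(2.31) / 0.09278 = 1.588 rad/s.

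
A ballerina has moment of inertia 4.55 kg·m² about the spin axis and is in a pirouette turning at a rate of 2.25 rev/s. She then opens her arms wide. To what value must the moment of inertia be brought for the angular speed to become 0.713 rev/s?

Angular momentum about the spin axis is conserved since the torque about it is zero.
I₂ = I₁ω₁ / ω₂ = (4.55)(2.25) / (0.713) = 14.36 kg·m².

I₂ ≈ 14.4 kg·m²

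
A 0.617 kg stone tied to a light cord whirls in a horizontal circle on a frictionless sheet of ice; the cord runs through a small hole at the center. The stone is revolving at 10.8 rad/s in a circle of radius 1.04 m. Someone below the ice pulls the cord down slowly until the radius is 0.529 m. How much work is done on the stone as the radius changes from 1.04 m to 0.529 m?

The constraining force is radial, so m r² ω about the center is conserved.
ω₂ = ω₁ (r₁/r₂)² = (10.8)(1.04/0.529)² = 41.74 rad/s.
W = ΔKE = ½m(v₂² − v₁²) = 111.5 J.

W ≈ 112 J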